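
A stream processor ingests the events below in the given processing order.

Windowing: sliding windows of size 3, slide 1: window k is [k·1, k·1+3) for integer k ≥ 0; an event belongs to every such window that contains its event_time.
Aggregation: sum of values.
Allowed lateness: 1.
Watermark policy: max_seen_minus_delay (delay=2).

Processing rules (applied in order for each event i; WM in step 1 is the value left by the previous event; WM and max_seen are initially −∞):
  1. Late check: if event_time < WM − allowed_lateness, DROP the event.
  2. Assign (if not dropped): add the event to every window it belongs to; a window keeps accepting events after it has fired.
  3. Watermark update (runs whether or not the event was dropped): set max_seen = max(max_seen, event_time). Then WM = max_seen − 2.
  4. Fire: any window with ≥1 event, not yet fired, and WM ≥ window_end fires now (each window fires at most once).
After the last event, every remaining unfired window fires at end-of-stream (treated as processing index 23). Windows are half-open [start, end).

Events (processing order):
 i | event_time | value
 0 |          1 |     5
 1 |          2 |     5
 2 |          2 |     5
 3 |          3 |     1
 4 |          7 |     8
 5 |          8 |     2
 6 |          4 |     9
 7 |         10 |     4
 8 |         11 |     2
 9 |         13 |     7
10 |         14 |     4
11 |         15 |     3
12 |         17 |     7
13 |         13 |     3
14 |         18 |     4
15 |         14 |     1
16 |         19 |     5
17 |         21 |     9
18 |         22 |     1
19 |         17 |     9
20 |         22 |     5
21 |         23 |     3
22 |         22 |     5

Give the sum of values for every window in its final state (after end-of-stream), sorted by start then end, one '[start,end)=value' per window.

i=0 t=1 v=5: → [1,4),[0,3); WM=-1
i=1 t=2 v=5: → [2,5),[1,4),[0,3); WM=0
i=2 t=2 v=5: → [2,5),[1,4),[0,3); WM=0
i=3 t=3 v=1: → [3,6),[2,5),[1,4); WM=1
i=4 t=7 v=8: → [7,10),[6,9),[5,8); WM=5; [0,3) fires=15 [1,4) fires=16 [2,5) fires=11
i=5 t=8 v=2: → [8,11),[7,10),[6,9); WM=6; [3,6) fires=1
i=6 t=4 v=9: DROP (t<6-1); WM=6
i=7 t=10 v=4: → [10,13),[9,12),[8,11); WM=8; [5,8) fires=8
i=8 t=11 v=2: → [11,14),[10,13),[9,12); WM=9; [6,9) fires=10
i=9 t=13 v=7: → [13,16),[12,15),[11,14); WM=11; [7,10) fires=10 [8,11) fires=6
i=10 t=14 v=4: → [14,17),[13,16),[12,15); WM=12; [9,12) fires=6
i=11 t=15 v=3: → [15,18),[14,17),[13,16); WM=13; [10,13) fires=6
i=12 t=17 v=7: → [17,20),[16,19),[15,18); WM=15; [11,14) fires=9 [12,15) fires=11
i=13 t=13 v=3: DROP (t<15-1); WM=15
i=14 t=18 v=4: → [18,21),[17,20),[16,19); WM=16; [13,16) fires=14
i=15 t=14 v=1: DROP (t<16-1); WM=16
i=16 t=19 v=5: → [19,22),[18,21),[17,20); WM=17; [14,17) fires=7
i=17 t=21 v=9: → [21,24),[20,23),[19,22); WM=19; [15,18) fires=10 [16,19) fires=11
i=18 t=22 v=1: → [22,25),[21,24),[20,23); WM=20; [17,20) fires=16
i=19 t=17 v=9: DROP (t<20-1); WM=20
i=20 t=22 v=5: → [22,25),[21,24),[20,23); WM=20
i=21 t=23 v=3: → [23,26),[22,25),[21,24); WM=21; [18,21) fires=9
i=22 t=22 v=5: → [22,25),[21,24),[20,23); WM=21

[0,3)=15 [1,4)=16 [2,5)=11 [3,6)=1 [5,8)=8 [6,9)=10 [7,10)=10 [8,11)=6 [9,12)=6 [10,13)=6 [11,14)=9 [12,15)=11 [13,16)=14 [14,17)=7 [15,18)=10 [16,19)=11 [17,20)=16 [18,21)=9 [19,22)=14 [20,23)=20 [21,24)=23 [22,25)=14 [23,26)=3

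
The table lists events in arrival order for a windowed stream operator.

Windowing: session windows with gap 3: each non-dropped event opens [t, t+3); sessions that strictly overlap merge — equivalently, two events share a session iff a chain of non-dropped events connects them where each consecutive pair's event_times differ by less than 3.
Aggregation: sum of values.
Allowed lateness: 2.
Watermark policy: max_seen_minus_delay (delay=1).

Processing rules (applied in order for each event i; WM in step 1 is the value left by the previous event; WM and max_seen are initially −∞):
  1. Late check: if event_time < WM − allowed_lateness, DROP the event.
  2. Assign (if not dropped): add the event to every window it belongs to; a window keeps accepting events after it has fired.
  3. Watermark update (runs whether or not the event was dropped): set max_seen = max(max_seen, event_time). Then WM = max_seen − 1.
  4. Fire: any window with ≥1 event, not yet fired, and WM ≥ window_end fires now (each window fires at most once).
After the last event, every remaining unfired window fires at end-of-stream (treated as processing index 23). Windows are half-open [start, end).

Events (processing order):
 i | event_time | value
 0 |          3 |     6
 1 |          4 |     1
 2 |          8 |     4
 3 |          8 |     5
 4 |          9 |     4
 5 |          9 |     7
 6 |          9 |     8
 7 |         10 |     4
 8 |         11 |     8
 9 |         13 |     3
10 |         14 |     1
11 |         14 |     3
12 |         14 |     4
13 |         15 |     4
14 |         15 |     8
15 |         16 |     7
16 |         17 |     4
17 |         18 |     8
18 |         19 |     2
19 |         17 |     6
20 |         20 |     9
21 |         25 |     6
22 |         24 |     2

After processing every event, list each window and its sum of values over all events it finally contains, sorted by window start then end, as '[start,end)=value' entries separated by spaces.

i=0 t=3 v=6: → [3,6); WM=2
i=1 t=4 v=1: → [3,7); WM=3
i=2 t=8 v=4: → [8,11); WM=7
i=3 t=8 v=5: → [8,11); WM=7
i=4 t=9 v=4: → [8,12); WM=8
i=5 t=9 v=7: → [8,12); WM=8
i=6 t=9 v=8: → [8,12); WM=8
i=7 t=10 v=4: → [8,13); WM=9
i=8 t=11 v=8: → [8,14); WM=10
i=9 t=13 v=3: → [8,16); WM=12
i=10 t=14 v=1: → [8,17); WM=13
i=11 t=14 v=3: → [8,17); WM=13
i=12 t=14 v=4: → [8,17); WM=13
i=13 t=15 v=4: → [8,18); WM=14
i=14 t=15 v=8: → [8,18); WM=14
i=15 t=16 v=7: → [8,19); WM=15
i=16 t=17 v=4: → [8,20); WM=16
i=17 t=18 v=8: → [8,21); WM=17
i=18 t=19 v=2: → [8,22); WM=18
i=19 t=17 v=6: → [8,22); WM=18
i=20 t=20 v=9: → [8,23); WM=19
i=21 t=25 v=6: → [25,28); WM=24
i=22 t=24 v=2: → [24,28); WM=24

[3,7)=7 [8,23)=99 [24,28)=8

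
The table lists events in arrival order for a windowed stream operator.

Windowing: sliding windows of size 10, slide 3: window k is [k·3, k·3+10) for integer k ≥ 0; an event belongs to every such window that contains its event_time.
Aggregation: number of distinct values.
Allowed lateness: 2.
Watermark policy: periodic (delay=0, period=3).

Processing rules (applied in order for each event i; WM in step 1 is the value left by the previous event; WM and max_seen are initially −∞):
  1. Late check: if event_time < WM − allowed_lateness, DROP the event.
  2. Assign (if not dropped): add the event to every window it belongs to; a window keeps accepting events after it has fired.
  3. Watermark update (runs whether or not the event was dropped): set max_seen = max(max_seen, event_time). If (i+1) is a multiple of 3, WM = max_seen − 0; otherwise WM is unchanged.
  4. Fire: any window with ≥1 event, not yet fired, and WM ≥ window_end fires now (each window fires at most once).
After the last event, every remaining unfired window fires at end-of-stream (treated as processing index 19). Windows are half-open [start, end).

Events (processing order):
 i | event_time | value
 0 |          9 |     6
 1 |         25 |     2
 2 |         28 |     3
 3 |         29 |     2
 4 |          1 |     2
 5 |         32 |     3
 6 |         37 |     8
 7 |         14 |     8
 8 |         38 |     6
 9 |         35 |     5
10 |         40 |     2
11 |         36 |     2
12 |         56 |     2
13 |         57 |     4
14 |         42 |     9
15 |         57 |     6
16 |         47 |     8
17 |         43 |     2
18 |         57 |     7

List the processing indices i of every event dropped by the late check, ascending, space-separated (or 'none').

i=0 t=9 v=6: → [9,19),[6,16),[3,13),[0,10); WM=−∞
i=1 t=25 v=2: → [24,34),[21,31),[18,28); WM=−∞
i=2 t=28 v=3: → [27,37),[24,34),[21,31); WM=28; [0,10) fires=1 [3,13) fires=1 [6,16) fires=1 [9,19) fires=1 [18,28) fires=1
i=3 t=29 v=2: → [27,37),[24,34),[21,31); WM=28
i=4 t=1 v=2: DROP (t<28-2); WM=28
i=5 t=32 v=3: → [30,40),[27,37),[24,34); WM=32; [21,31) fires=2
i=6 t=37 v=8: → [36,46),[33,43),[30,40); WM=32
i=7 t=14 v=8: DROP (t<32-2); WM=32
i=8 t=38 v=6: → [36,46),[33,43),[30,40); WM=38; [24,34) fires=2 [27,37) fires=2
i=9 t=35 v=5: DROP (t<38-2); WM=38
i=10 t=40 v=2: → [39,49),[36,46),[33,43); WM=38
i=11 t=36 v=2: → [36,46),[33,43),[30,40),[27,37); WM=40; [30,40) fires=4
i=12 t=56 v=2: → [54,64),[51,61),[48,58); WM=40
i=13 t=57 v=4: → [57,67),[54,64),[51,61),[48,58); WM=40
i=14 t=42 v=9: → [42,52),[39,49),[36,46),[33,43); WM=57; [33,43) fires=4 [36,46) fires=4 [39,49) fires=2 [42,52) fires=1
i=15 t=57 v=6: → [57,67),[54,64),[51,61),[48,58); WM=57
i=16 t=47 v=8: DROP (t<57-2); WM=57
i=17 t=43 v=2: DROP (t<57-2); WM=57
i=18 t=57 v=7: → [57,67),[54,64),[51,61),[48,58); WM=57

4 7 9 16 17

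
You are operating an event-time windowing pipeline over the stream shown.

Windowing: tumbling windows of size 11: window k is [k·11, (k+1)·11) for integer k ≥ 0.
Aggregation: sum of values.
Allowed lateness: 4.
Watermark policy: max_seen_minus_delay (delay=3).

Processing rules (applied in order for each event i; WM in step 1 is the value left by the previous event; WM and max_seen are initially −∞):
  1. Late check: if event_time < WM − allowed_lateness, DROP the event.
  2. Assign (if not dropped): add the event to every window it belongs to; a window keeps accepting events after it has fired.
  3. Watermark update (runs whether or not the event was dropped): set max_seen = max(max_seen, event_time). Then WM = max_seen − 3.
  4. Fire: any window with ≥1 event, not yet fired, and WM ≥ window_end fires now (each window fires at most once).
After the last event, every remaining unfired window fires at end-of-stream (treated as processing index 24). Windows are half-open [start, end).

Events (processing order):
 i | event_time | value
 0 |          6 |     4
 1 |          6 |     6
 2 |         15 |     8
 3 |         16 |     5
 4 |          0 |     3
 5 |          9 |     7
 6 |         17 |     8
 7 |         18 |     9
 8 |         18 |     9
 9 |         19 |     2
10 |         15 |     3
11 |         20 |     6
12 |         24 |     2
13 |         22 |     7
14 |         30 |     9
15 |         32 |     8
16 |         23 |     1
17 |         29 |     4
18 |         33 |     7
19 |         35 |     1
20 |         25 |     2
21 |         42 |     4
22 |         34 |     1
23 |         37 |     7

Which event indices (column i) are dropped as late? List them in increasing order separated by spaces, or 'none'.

i=0 t=6 v=4: → [0,11); WM=3
i=1 t=6 v=6: → [0,11); WM=3
i=2 t=15 v=8: → [11,22); WM=12; [0,11) fires=10
i=3 t=16 v=5: → [11,22); WM=13
i=4 t=0 v=3: DROP (t<13-4); WM=13
i=5 t=9 v=7: → [0,11); WM=13
i=6 t=17 v=8: → [11,22); WM=14
i=7 t=18 v=9: → [11,22); WM=15
i=8 t=18 v=9: → [11,22); WM=15
i=9 t=19 v=2: → [11,22); WM=16
i=10 t=15 v=3: → [11,22); WM=16
i=11 t=20 v=6: → [11,22); WM=17
i=12 t=24 v=2: → [22,33); WM=21
i=13 t=22 v=7: → [22,33); WM=21
i=14 t=30 v=9: → [22,33); WM=27; [11,22) fires=50
i=15 t=32 v=8: → [22,33); WM=29
i=16 t=23 v=1: DROP (t<29-4); WM=29
i=17 t=29 v=4: → [22,33); WM=29
i=18 t=33 v=7: → [33,44); WM=30
i=19 t=35 v=1: → [33,44); WM=32
i=20 t=25 v=2: DROP (t<32-4); WM=32
i=21 t=42 v=4: → [33,44); WM=39; [22,33) fires=30
i=22 t=34 v=1: DROP (t<39-4); WM=39
i=23 t=37 v=7: → [33,44); WM=39

4 16 20 22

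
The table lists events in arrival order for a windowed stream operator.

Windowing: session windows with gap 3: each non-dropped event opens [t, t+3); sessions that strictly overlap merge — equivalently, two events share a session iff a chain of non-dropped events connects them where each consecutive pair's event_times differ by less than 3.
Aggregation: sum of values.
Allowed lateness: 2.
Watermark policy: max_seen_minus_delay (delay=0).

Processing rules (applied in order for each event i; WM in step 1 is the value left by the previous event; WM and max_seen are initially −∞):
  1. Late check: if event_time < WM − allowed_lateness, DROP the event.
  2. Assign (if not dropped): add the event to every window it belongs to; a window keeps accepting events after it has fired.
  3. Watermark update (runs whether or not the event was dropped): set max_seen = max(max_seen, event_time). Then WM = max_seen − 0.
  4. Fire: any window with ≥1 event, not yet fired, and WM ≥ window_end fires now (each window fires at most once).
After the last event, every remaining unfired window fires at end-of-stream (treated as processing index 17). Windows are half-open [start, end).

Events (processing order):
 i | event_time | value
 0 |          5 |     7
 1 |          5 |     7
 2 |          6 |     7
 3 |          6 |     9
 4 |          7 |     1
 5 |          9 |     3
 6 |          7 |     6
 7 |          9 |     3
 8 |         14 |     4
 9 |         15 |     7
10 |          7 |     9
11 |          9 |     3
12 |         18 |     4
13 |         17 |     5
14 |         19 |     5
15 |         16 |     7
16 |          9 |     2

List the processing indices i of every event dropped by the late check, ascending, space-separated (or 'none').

10 11 15 16

i=0 t=5 v=7: → [5,8); WM=5
i=1 t=5 v=7: → [5,8); WM=5
i=2 t=6 v=7: → [5,9); WM=6
i=3 t=6 v=9: → [5,9); WM=6
i=4 t=7 v=1: → [5,10); WM=7
i=5 t=9 v=3: → [5,12); WM=9
i=6 t=7 v=6: → [5,12); WM=9
i=7 t=9 v=3: → [5,12); WM=9
i=8 t=14 v=4: → [14,17); WM=14
i=9 t=15 v=7: → [14,18); WM=15
i=10 t=7 v=9: DROP (t<15-2); WM=15
i=11 t=9 v=3: DROP (t<15-2); WM=15
i=12 t=18 v=4: → [18,21); WM=18
i=13 t=17 v=5: → [14,21); WM=18
i=14 t=19 v=5: → [14,22); WM=19
i=15 t=16 v=7: DROP (t<19-2); WM=19
i=16 t=9 v=2: DROP (t<19-2); WM=19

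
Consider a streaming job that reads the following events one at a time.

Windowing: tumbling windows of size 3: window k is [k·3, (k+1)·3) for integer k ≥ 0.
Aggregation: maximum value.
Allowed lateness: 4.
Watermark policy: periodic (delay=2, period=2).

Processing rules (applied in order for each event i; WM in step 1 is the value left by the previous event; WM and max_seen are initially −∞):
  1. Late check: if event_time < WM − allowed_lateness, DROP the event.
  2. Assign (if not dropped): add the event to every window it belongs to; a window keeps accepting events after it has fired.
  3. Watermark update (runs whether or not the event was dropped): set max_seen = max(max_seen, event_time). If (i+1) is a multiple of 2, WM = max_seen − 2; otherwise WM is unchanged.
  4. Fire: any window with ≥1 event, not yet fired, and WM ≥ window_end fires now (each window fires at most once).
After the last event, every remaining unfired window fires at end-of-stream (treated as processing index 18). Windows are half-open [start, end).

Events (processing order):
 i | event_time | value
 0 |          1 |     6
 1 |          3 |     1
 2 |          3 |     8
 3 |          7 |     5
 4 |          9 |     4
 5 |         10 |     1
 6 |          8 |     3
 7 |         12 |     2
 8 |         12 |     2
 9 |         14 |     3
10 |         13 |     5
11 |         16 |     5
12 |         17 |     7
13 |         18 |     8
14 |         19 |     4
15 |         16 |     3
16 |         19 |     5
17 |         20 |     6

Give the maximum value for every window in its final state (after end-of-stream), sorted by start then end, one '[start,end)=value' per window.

[0,3)=6 [3,6)=8 [6,9)=5 [9,12)=4 [12,15)=5 [15,18)=7 [18,21)=8

i=0 t=1 v=6: → [0,3); WM=−∞
i=1 t=3 v=1: → [3,6); WM=1
i=2 t=3 v=8: → [3,6); WM=1
i=3 t=7 v=5: → [6,9); WM=5; [0,3) fires=6
i=4 t=9 v=4: → [9,12); WM=5
i=5 t=10 v=1: → [9,12); WM=8; [3,6) fires=8
i=6 t=8 v=3: → [6,9); WM=8
i=7 t=12 v=2: → [12,15); WM=10; [6,9) fires=5
i=8 t=12 v=2: → [12,15); WM=10
i=9 t=14 v=3: → [12,15); WM=12; [9,12) fires=4
i=10 t=13 v=5: → [12,15); WM=12
i=11 t=16 v=5: → [15,18); WM=14
i=12 t=17 v=7: → [15,18); WM=14
i=13 t=18 v=8: → [18,21); WM=16; [12,15) fires=5
i=14 t=19 v=4: → [18,21); WM=16
i=15 t=16 v=3: → [15,18); WM=17
i=16 t=19 v=5: → [18,21); WM=17
i=17 t=20 v=6: → [18,21); WM=18; [15,18) fires=7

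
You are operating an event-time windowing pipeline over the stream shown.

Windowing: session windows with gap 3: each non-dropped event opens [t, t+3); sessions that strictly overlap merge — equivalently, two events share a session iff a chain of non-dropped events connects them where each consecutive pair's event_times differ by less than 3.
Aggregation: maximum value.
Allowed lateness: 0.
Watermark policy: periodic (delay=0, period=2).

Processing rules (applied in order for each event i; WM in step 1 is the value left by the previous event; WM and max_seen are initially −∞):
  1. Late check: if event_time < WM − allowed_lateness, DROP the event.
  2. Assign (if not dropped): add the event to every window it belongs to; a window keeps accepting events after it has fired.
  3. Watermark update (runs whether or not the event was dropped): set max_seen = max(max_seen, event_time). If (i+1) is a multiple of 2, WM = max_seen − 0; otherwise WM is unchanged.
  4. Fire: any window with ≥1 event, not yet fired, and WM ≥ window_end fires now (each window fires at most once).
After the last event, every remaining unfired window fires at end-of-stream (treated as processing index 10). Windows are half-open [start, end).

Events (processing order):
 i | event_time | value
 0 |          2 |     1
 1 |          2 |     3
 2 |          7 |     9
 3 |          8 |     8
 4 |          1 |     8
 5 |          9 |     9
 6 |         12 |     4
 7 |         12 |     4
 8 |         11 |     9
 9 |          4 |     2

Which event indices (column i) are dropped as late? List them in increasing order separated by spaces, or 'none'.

4 8 9

i=0 t=2 v=1: → [2,5); WM=−∞
i=1 t=2 v=3: → [2,5); WM=2
i=2 t=7 v=9: → [7,10); WM=2
i=3 t=8 v=8: → [7,11); WM=8
i=4 t=1 v=8: DROP (t<8-0); WM=8
i=5 t=9 v=9: → [7,12); WM=9
i=6 t=12 v=4: → [12,15); WM=9
i=7 t=12 v=4: → [12,15); WM=12
i=8 t=11 v=9: DROP (t<12-0); WM=12
i=9 t=4 v=2: DROP (t<12-0); WM=12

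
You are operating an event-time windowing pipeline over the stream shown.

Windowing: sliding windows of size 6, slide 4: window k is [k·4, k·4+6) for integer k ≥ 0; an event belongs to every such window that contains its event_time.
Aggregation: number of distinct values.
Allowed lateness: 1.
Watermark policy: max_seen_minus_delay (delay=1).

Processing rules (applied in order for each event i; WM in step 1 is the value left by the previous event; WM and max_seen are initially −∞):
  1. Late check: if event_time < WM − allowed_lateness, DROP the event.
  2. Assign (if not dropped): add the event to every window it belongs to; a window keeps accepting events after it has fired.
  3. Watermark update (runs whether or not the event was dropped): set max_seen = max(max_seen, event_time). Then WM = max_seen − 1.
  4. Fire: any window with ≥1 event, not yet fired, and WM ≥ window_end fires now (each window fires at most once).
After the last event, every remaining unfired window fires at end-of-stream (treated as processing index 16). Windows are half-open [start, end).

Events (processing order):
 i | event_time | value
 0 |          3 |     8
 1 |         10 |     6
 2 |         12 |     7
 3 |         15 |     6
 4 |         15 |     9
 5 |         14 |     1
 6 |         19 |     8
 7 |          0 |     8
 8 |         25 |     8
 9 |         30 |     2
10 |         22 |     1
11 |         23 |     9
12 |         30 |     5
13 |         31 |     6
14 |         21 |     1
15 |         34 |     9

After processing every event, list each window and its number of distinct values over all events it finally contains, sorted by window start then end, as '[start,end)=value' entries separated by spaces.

[0,6)=1 [8,14)=2 [12,18)=4 [16,22)=1 [20,26)=1 [24,30)=1 [28,34)=3 [32,38)=1

i=0 t=3 v=8: → [0,6); WM=2
i=1 t=10 v=6: → [8,14); WM=9; [0,6) fires=1
i=2 t=12 v=7: → [12,18),[8,14); WM=11
i=3 t=15 v=6: → [12,18); WM=14; [8,14) fires=2
i=4 t=15 v=9: → [12,18); WM=14
i=5 t=14 v=1: → [12,18); WM=14
i=6 t=19 v=8: → [16,22); WM=18; [12,18) fires=4
i=7 t=0 v=8: DROP (t<18-1); WM=18
i=8 t=25 v=8: → [24,30),[20,26); WM=24; [16,22) fires=1
i=9 t=30 v=2: → [28,34); WM=29; [20,26) fires=1
i=10 t=22 v=1: DROP (t<29-1); WM=29
i=11 t=23 v=9: DROP (t<29-1); WM=29
i=12 t=30 v=5: → [28,34); WM=29
i=13 t=31 v=6: → [28,34); WM=30; [24,30) fires=1
i=14 t=21 v=1: DROP (t<30-1); WM=30
i=15 t=34 v=9: → [32,38); WM=33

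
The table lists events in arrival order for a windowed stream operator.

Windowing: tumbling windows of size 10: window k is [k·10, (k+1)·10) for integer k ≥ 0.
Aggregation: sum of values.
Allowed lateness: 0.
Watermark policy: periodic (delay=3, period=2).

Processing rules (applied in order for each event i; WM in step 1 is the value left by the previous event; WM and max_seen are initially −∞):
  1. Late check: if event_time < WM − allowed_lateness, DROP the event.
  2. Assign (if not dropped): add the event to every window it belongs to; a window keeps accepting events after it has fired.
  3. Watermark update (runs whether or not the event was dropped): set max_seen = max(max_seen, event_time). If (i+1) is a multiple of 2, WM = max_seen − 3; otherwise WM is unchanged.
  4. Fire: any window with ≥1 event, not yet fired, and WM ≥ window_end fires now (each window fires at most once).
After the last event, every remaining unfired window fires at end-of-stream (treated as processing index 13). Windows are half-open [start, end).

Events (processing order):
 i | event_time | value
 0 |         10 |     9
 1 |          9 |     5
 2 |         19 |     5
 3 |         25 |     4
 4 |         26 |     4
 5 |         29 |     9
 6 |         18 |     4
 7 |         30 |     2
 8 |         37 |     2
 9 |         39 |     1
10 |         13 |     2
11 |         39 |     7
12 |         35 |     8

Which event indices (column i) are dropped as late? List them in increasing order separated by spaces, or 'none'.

6 10 12

i=0 t=10 v=9: → [10,20); WM=−∞
i=1 t=9 v=5: → [0,10); WM=7
i=2 t=19 v=5: → [10,20); WM=7
i=3 t=25 v=4: → [20,30); WM=22; [0,10) fires=5 [10,20) fires=14
i=4 t=26 v=4: → [20,30); WM=22
i=5 t=29 v=9: → [20,30); WM=26
i=6 t=18 v=4: DROP (t<26-0); WM=26
i=7 t=30 v=2: → [30,40); WM=27
i=8 t=37 v=2: → [30,40); WM=27
i=9 t=39 v=1: → [30,40); WM=36; [20,30) fires=17
i=10 t=13 v=2: DROP (t<36-0); WM=36
i=11 t=39 v=7: → [30,40); WM=36
i=12 t=35 v=8: DROP (t<36-0); WM=36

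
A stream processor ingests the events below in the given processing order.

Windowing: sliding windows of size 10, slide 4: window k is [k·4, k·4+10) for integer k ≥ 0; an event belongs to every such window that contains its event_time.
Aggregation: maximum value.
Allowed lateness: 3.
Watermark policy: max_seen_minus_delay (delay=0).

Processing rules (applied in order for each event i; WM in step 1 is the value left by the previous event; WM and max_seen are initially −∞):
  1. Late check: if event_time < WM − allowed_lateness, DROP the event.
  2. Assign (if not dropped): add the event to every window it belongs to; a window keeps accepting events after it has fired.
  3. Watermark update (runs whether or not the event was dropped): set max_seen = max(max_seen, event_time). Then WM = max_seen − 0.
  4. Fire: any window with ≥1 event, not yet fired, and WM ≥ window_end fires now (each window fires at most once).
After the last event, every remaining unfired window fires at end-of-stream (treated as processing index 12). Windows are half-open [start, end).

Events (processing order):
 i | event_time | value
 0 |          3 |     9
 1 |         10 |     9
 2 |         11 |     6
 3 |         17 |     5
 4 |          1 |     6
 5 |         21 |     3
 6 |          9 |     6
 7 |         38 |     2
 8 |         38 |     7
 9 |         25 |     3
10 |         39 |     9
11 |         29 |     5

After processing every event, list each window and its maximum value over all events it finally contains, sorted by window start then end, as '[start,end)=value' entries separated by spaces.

[0,10)=9 [4,14)=9 [8,18)=9 [12,22)=5 [16,26)=5 [20,30)=3 [32,42)=9 [36,46)=9

i=0 t=3 v=9: → [0,10); WM=3
i=1 t=10 v=9: → [8,18),[4,14); WM=10; [0,10) fires=9
i=2 t=11 v=6: → [8,18),[4,14); WM=11
i=3 t=17 v=5: → [16,26),[12,22),[8,18); WM=17; [4,14) fires=9
i=4 t=1 v=6: DROP (t<17-3); WM=17
i=5 t=21 v=3: → [20,30),[16,26),[12,22); WM=21; [8,18) fires=9
i=6 t=9 v=6: DROP (t<21-3); WM=21
i=7 t=38 v=2: → [36,46),[32,42); WM=38; [12,22) fires=5 [16,26) fires=5 [20,30) fires=3
i=8 t=38 v=7: → [36,46),[32,42); WM=38
i=9 t=25 v=3: DROP (t<38-3); WM=38
i=10 t=39 v=9: → [36,46),[32,42); WM=39
i=11 t=29 v=5: DROP (t<39-3); WM=39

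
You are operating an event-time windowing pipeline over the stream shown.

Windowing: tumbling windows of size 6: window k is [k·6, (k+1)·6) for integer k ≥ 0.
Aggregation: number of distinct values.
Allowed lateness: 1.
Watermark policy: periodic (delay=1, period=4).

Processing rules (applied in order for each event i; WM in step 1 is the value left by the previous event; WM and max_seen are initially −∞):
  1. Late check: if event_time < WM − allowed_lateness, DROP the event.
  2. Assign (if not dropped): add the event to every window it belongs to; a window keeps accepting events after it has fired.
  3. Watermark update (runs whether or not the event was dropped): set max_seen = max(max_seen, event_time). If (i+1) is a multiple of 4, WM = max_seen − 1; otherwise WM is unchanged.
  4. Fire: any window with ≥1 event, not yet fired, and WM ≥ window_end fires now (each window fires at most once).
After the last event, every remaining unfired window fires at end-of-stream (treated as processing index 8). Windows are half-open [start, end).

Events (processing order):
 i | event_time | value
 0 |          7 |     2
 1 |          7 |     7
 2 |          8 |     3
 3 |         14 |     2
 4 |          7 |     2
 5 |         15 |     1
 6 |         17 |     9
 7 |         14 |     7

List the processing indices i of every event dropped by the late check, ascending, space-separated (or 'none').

4

i=0 t=7 v=2: → [6,12); WM=−∞
i=1 t=7 v=7: → [6,12); WM=−∞
i=2 t=8 v=3: → [6,12); WM=−∞
i=3 t=14 v=2: → [12,18); WM=13; [6,12) fires=3
i=4 t=7 v=2: DROP (t<13-1); WM=13
i=5 t=15 v=1: → [12,18); WM=13
i=6 t=17 v=9: → [12,18); WM=13
i=7 t=14 v=7: → [12,18); WM=16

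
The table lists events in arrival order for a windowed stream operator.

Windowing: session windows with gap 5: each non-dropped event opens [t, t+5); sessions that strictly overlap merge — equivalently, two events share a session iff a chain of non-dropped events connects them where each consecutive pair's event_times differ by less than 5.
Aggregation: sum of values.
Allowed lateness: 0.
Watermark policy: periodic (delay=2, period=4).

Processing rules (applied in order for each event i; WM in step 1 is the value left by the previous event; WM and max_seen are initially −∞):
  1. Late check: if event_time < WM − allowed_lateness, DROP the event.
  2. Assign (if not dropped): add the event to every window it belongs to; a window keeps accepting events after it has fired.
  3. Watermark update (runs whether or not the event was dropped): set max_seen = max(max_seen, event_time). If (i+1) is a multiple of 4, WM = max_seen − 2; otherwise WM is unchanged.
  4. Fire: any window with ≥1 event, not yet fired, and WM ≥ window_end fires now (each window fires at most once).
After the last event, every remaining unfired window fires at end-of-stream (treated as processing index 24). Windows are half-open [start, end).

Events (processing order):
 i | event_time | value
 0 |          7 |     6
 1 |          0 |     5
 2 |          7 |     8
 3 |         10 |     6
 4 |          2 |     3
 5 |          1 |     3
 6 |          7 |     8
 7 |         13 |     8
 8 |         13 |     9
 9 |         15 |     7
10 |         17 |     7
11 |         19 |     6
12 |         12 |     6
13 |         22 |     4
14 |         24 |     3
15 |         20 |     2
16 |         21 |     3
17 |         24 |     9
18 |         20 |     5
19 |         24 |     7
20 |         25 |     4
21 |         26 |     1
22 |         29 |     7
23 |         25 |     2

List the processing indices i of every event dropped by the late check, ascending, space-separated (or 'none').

4 5 6 12 16 18

i=0 t=7 v=6: → [7,12); WM=−∞
i=1 t=0 v=5: → [0,5); WM=−∞
i=2 t=7 v=8: → [7,12); WM=−∞
i=3 t=10 v=6: → [7,15); WM=8
i=4 t=2 v=3: DROP (t<8-0); WM=8
i=5 t=1 v=3: DROP (t<8-0); WM=8
i=6 t=7 v=8: DROP (t<8-0); WM=8
i=7 t=13 v=8: → [7,18); WM=11
i=8 t=13 v=9: → [7,18); WM=11
i=9 t=15 v=7: → [7,20); WM=11
i=10 t=17 v=7: → [7,22); WM=11
i=11 t=19 v=6: → [7,24); WM=17
i=12 t=12 v=6: DROP (t<17-0); WM=17
i=13 t=22 v=4: → [7,27); WM=17
i=14 t=24 v=3: → [7,29); WM=17
i=15 t=20 v=2: → [7,29); WM=22
i=16 t=21 v=3: DROP (t<22-0); WM=22
i=17 t=24 v=9: → [7,29); WM=22
i=18 t=20 v=5: DROP (t<22-0); WM=22
i=19 t=24 v=7: → [7,29); WM=22
i=20 t=25 v=4: → [7,30); WM=22
i=21 t=26 v=1: → [7,31); WM=22
i=22 t=29 v=7: → [7,34); WM=22
i=23 t=25 v=2: → [7,34); WM=27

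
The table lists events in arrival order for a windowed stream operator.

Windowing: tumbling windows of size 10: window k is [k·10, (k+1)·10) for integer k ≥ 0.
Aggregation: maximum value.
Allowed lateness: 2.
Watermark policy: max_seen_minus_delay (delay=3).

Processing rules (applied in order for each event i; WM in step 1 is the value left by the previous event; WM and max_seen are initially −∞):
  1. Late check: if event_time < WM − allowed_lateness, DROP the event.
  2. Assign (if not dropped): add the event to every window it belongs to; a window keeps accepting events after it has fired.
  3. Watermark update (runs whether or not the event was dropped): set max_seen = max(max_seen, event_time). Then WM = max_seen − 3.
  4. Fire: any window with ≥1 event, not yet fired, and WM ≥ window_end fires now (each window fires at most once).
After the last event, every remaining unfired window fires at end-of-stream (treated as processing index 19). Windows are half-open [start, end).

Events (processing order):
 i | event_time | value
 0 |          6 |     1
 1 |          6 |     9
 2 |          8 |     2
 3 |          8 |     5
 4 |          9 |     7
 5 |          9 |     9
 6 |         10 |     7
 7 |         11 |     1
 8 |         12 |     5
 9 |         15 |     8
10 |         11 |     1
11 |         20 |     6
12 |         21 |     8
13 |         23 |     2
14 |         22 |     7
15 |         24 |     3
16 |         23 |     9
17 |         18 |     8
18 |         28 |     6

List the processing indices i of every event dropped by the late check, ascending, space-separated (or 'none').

i=0 t=6 v=1: → [0,10); WM=3
i=1 t=6 v=9: → [0,10); WM=3
i=2 t=8 v=2: → [0,10); WM=5
i=3 t=8 v=5: → [0,10); WM=5
i=4 t=9 v=7: → [0,10); WM=6
i=5 t=9 v=9: → [0,10); WM=6
i=6 t=10 v=7: → [10,20); WM=7
i=7 t=11 v=1: → [10,20); WM=8
i=8 t=12 v=5: → [10,20); WM=9
i=9 t=15 v=8: → [10,20); WM=12; [0,10) fires=9
i=10 t=11 v=1: → [10,20); WM=12
i=11 t=20 v=6: → [20,30); WM=17
i=12 t=21 v=8: → [20,30); WM=18
i=13 t=23 v=2: → [20,30); WM=20; [10,20) fires=8
i=14 t=22 v=7: → [20,30); WM=20
i=15 t=24 v=3: → [20,30); WM=21
i=16 t=23 v=9: → [20,30); WM=21
i=17 t=18 v=8: DROP (t<21-2); WM=21
i=18 t=28 v=6: → [20,30); WM=25

17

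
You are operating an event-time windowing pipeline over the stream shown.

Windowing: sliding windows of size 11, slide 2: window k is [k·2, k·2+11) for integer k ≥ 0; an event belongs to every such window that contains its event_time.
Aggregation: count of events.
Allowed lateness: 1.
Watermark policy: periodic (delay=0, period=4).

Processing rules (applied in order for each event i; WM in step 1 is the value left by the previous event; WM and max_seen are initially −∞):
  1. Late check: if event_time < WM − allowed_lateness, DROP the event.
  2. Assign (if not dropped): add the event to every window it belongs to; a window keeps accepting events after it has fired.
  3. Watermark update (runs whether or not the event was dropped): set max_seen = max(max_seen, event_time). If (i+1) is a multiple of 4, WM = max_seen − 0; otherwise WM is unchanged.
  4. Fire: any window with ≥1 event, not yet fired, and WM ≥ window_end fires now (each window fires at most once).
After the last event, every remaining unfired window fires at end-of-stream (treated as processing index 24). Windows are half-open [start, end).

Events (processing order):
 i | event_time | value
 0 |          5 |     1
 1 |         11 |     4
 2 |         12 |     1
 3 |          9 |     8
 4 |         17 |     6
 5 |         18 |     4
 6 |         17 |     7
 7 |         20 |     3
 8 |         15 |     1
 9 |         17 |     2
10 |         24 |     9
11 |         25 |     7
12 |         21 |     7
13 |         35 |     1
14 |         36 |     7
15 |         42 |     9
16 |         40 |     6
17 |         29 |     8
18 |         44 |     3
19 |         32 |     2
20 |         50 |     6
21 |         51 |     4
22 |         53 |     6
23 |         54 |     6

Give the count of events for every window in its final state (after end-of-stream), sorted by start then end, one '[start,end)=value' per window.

[0,11)=2 [2,13)=4 [4,15)=4 [6,17)=3 [8,19)=6 [10,21)=6 [12,23)=5 [14,25)=5 [16,27)=6 [18,29)=4 [20,31)=3 [22,33)=2 [24,35)=2 [26,37)=2 [28,39)=2 [30,41)=2 [32,43)=3 [34,45)=4 [36,47)=3 [38,49)=2 [40,51)=3 [42,53)=4 [44,55)=5 [46,57)=4 [48,59)=4 [50,61)=4 [52,63)=2 [54,65)=1

i=0 t=5 v=1: → [4,15),[2,13),[0,11); WM=−∞
i=1 t=11 v=4: → [10,21),[8,19),[6,17),[4,15),[2,13); WM=−∞
i=2 t=12 v=1: → [12,23),[10,21),[8,19),[6,17),[4,15),[2,13); WM=−∞
i=3 t=9 v=8: → [8,19),[6,17),[4,15),[2,13),[0,11); WM=12; [0,11) fires=2
i=4 t=17 v=6: → [16,27),[14,25),[12,23),[10,21),[8,19); WM=12
i=5 t=18 v=4: → [18,29),[16,27),[14,25),[12,23),[10,21),[8,19); WM=12
i=6 t=17 v=7: → [16,27),[14,25),[12,23),[10,21),[8,19); WM=12
i=7 t=20 v=3: → [20,31),[18,29),[16,27),[14,25),[12,23),[10,21); WM=20; [2,13) fires=4 [4,15) fires=4 [6,17) fires=3 [8,19) fires=6
i=8 t=15 v=1: DROP (t<20-1); WM=20
i=9 t=17 v=2: DROP (t<20-1); WM=20
i=10 t=24 v=9: → [24,35),[22,33),[20,31),[18,29),[16,27),[14,25); WM=20
i=11 t=25 v=7: → [24,35),[22,33),[20,31),[18,29),[16,27); WM=25; [10,21) fires=6 [12,23) fires=5 [14,25) fires=5
i=12 t=21 v=7: DROP (t<25-1); WM=25
i=13 t=35 v=1: → [34,45),[32,43),[30,41),[28,39),[26,37); WM=25
i=14 t=36 v=7: → [36,47),[34,45),[32,43),[30,41),[28,39),[26,37); WM=25
i=15 t=42 v=9: → [42,53),[40,51),[38,49),[36,47),[34,45),[32,43); WM=42; [16,27) fires=6 [18,29) fires=4 [20,31) fires=3 [22,33) fires=2 [24,35) fires=2 [26,37) fires=2 [28,39) fires=2 [30,41) fires=2
i=16 t=40 v=6: DROP (t<42-1); WM=42
i=17 t=29 v=8: DROP (t<42-1); WM=42
i=18 t=44 v=3: → [44,55),[42,53),[40,51),[38,49),[36,47),[34,45); WM=42
i=19 t=32 v=2: DROP (t<42-1); WM=44; [32,43) fires=3
i=20 t=50 v=6: → [50,61),[48,59),[46,57),[44,55),[42,53),[40,51); WM=44
i=21 t=51 v=4: → [50,61),[48,59),[46,57),[44,55),[42,53); WM=44
i=22 t=53 v=6: → [52,63),[50,61),[48,59),[46,57),[44,55); WM=44
i=23 t=54 v=6: → [54,65),[52,63),[50,61),[48,59),[46,57),[44,55); WM=54; [34,45) fires=4 [36,47) fires=3 [38,49) fires=2 [40,51) fires=3 [42,53) fires=4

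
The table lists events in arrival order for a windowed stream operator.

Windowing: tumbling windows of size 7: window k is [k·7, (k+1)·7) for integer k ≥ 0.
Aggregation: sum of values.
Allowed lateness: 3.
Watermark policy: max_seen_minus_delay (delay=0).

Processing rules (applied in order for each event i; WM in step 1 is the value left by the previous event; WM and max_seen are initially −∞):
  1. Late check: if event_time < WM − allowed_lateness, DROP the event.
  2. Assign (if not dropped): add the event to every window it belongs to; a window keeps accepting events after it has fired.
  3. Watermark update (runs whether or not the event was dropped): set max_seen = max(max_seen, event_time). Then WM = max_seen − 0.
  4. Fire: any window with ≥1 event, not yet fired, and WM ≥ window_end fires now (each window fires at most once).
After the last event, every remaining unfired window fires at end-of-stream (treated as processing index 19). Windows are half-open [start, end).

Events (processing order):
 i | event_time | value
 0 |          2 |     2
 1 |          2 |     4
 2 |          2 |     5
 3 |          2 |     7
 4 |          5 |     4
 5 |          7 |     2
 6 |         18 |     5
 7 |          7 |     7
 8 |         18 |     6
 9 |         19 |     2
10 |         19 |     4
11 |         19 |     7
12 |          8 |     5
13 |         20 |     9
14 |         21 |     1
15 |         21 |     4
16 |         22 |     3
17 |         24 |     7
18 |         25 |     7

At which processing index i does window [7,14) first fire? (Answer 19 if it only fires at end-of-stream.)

6

i=0 t=2 v=2: → [0,7); WM=2
i=1 t=2 v=4: → [0,7); WM=2
i=2 t=2 v=5: → [0,7); WM=2
i=3 t=2 v=7: → [0,7); WM=2
i=4 t=5 v=4: → [0,7); WM=5
i=5 t=7 v=2: → [7,14); WM=7; [0,7) fires=22
i=6 t=18 v=5: → [14,21); WM=18; [7,14) fires=2
i=7 t=7 v=7: DROP (t<18-3); WM=18
i=8 t=18 v=6: → [14,21); WM=18
i=9 t=19 v=2: → [14,21); WM=19
i=10 t=19 v=4: → [14,21); WM=19
i=11 t=19 v=7: → [14,21); WM=19
i=12 t=8 v=5: DROP (t<19-3); WM=19
i=13 t=20 v=9: → [14,21); WM=20
i=14 t=21 v=1: → [21,28); WM=21; [14,21) fires=33
i=15 t=21 v=4: → [21,28); WM=21
i=16 t=22 v=3: → [21,28); WM=22
i=17 t=24 v=7: → [21,28); WM=24
i=18 t=25 v=7: → [21,28); WM=25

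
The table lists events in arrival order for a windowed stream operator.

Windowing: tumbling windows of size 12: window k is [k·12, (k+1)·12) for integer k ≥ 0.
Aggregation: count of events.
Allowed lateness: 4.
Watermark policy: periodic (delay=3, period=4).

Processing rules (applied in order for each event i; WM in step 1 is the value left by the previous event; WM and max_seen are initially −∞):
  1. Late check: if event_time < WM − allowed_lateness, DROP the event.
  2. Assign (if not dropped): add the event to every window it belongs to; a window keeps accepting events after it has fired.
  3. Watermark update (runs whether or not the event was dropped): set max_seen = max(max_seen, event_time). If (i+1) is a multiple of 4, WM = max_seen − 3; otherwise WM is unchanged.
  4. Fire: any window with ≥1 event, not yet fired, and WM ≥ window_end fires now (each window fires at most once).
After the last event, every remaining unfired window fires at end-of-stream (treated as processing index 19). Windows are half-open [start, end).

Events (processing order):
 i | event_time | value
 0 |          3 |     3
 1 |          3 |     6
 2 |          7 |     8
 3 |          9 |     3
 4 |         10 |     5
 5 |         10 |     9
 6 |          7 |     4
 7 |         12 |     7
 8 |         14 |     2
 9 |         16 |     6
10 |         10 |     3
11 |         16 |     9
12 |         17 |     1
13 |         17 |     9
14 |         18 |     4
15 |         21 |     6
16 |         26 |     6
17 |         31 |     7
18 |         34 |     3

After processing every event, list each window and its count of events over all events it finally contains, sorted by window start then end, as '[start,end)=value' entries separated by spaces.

i=0 t=3 v=3: → [0,12); WM=−∞
i=1 t=3 v=6: → [0,12); WM=−∞
i=2 t=7 v=8: → [0,12); WM=−∞
i=3 t=9 v=3: → [0,12); WM=6
i=4 t=10 v=5: → [0,12); WM=6
i=5 t=10 v=9: → [0,12); WM=6
i=6 t=7 v=4: → [0,12); WM=6
i=7 t=12 v=7: → [12,24); WM=9
i=8 t=14 v=2: → [12,24); WM=9
i=9 t=16 v=6: → [12,24); WM=9
i=10 t=10 v=3: → [0,12); WM=9
i=11 t=16 v=9: → [12,24); WM=13; [0,12) fires=8
i=12 t=17 v=1: → [12,24); WM=13
i=13 t=17 v=9: → [12,24); WM=13
i=14 t=18 v=4: → [12,24); WM=13
i=15 t=21 v=6: → [12,24); WM=18
i=16 t=26 v=6: → [24,36); WM=18
i=17 t=31 v=7: → [24,36); WM=18
i=18 t=34 v=3: → [24,36); WM=18

[0,12)=8 [12,24)=8 [24,36)=3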